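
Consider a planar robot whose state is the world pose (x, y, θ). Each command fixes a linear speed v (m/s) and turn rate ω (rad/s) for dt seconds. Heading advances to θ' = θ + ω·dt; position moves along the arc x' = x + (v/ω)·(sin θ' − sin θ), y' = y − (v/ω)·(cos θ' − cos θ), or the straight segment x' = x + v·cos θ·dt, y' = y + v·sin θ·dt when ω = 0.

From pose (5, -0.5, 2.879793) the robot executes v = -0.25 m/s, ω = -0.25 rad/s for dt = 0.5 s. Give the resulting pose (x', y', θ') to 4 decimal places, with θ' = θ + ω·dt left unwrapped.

θ' = 2.8798 + -0.25·0.5 = 2.7548
R = v/ω = -0.25/-0.25 = 1.0000
x' = 5 + 1.0000·(sin 2.7548 − sin 2.8798) = 5.1184
y' = -0.5 − 1.0000·(cos 2.7548 − cos 2.8798) = -0.5398

(5.1184, -0.5398, 2.7548)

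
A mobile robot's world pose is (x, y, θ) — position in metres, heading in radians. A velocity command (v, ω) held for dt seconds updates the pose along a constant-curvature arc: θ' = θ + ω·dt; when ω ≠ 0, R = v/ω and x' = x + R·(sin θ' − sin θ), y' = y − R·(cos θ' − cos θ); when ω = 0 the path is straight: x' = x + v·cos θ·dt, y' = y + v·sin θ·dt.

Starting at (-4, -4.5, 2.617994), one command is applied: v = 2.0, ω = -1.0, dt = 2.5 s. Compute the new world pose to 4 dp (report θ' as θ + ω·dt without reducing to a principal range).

θ' = 2.6180 + -1.0·2.5 = 0.1180
R = v/ω = 2.0/-1.0 = -2.0000
x' = -4 + -2.0000·(sin 0.1180 − sin 2.6180) = -3.2354
y' = -4.5 − -2.0000·(cos 0.1180 − cos 2.6180) = -0.7819

(-3.2354, -0.7819, 0.1180)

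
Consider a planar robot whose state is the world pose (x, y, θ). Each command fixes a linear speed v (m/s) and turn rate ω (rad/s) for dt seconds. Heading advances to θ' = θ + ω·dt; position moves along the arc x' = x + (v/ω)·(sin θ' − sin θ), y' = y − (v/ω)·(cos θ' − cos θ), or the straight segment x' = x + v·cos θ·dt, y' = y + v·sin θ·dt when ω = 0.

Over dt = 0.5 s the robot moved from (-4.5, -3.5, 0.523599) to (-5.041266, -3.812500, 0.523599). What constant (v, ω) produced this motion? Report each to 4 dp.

v = -1.2500, ω = 0.0000

Δθ = 0.523599 − 0.523599 = 0.000000
ω = Δθ/dt = 0.000000/0.5 = 0.0000
ω = 0 → v = (Δx·cos θ + Δy·sin θ)/dt = -1.2500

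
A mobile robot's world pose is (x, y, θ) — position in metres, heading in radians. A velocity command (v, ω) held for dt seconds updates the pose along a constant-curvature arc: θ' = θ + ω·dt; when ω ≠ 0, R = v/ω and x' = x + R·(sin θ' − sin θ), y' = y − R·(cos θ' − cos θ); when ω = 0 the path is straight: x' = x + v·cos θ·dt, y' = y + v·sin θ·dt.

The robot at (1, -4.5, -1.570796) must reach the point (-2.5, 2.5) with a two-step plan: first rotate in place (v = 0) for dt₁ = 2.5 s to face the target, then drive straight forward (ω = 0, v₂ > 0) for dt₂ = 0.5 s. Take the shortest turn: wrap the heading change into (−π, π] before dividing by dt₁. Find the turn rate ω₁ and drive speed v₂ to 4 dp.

heading to target = atan2(2.5−-4.5, -2.5−1) = 2.0344
Δθ = wrap(2.0344 − -1.5708) = -2.6779; ω₁ = Δθ/dt₁ = -1.0712
distance = √((-2.5−1)² + (2.5−-4.5)²) = 7.8262; v₂ = distance/dt₂ = 15.6525

ω₁ = -1.0712, v₂ = 15.6525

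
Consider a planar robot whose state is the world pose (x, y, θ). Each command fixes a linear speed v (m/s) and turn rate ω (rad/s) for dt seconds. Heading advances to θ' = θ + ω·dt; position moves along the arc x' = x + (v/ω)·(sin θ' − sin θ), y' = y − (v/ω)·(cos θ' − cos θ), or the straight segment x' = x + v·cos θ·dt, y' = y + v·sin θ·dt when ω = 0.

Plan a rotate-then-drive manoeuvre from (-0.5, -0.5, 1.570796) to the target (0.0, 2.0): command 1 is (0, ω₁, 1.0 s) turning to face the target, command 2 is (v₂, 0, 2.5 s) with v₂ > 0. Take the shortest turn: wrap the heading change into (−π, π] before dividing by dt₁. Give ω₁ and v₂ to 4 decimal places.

ω₁ = -0.1974, v₂ = 1.0198

heading to target = atan2(2−-0.5, 0−-0.5) = 1.3734
Δθ = wrap(1.3734 − 1.5708) = -0.1974; ω₁ = Δθ/dt₁ = -0.1974
distance = √((0−-0.5)² + (2−-0.5)²) = 2.5495; v₂ = distance/dt₂ = 1.0198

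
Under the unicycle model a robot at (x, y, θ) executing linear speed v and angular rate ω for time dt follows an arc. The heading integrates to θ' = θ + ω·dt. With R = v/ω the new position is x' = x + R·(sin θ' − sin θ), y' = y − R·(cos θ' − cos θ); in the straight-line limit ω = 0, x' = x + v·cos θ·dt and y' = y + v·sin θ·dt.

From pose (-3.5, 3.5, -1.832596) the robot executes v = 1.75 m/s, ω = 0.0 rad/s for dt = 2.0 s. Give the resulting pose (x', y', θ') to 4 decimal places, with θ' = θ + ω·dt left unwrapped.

θ' = -1.8326 + 0.0·2.0 = -1.8326
ω = 0 → straight: x' = -3.5 + 1.75·cos(-1.8326)·2.0 = -4.4059
y' = 3.5 + 1.75·sin(-1.8326)·2.0 = 0.1193

(-4.4059, 0.1193, -1.8326)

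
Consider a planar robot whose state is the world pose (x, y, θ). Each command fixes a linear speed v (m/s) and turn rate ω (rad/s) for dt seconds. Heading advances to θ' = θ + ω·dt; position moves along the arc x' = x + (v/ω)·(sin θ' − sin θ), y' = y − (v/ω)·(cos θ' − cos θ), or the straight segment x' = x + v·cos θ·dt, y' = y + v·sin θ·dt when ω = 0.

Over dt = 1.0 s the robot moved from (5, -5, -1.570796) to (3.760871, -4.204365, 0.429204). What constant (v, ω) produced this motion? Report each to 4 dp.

v = -1.7500, ω = 2.0000

Δθ = 0.429204 − -1.570796 = 2.000000
ω = Δθ/dt = 2.000000/1.0 = 2.0000
R = Δx/(sin θ' − sin θ) = -0.8750
v = R·ω = -0.8750·2.0000 = -1.7500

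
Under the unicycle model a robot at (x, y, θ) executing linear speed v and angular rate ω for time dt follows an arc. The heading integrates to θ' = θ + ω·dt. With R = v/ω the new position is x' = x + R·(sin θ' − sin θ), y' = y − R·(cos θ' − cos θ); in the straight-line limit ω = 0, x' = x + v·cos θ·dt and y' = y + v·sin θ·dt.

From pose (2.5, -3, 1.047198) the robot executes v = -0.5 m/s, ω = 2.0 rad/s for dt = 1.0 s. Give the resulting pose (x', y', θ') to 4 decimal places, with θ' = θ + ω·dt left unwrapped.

(2.6929, -3.3739, 3.0472)

θ' = 1.0472 + 2.0·1.0 = 3.0472
R = v/ω = -0.5/2.0 = -0.2500
x' = 2.5 + -0.2500·(sin 3.0472 − sin 1.0472) = 2.6929
y' = -3 − -0.2500·(cos 3.0472 − cos 1.0472) = -3.3739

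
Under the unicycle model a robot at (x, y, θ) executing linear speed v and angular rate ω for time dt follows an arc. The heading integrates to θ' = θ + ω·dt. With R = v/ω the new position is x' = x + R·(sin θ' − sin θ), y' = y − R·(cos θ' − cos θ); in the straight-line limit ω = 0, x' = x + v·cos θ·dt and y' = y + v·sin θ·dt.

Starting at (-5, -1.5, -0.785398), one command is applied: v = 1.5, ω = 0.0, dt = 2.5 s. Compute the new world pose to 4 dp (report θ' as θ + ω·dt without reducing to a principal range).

(-2.3483, -4.1516, -0.7854)

θ' = -0.7854 + 0.0·2.5 = -0.7854
ω = 0 → straight: x' = -5 + 1.5·cos(-0.7854)·2.5 = -2.3483
y' = -1.5 + 1.5·sin(-0.7854)·2.5 = -4.1516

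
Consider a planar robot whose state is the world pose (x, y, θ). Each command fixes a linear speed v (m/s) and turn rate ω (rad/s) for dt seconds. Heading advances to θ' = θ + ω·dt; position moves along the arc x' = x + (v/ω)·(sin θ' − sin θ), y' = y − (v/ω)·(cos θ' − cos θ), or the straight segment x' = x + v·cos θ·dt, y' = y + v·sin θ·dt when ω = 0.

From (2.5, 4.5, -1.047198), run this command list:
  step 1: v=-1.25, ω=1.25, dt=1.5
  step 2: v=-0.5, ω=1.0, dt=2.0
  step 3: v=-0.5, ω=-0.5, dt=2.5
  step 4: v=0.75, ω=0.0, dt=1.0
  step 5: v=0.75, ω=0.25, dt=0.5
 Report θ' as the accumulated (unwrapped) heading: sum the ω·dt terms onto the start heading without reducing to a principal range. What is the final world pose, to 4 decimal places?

(1.7714, 4.0423, 1.7028)

step 1: θ'=0.8278 (R=-1.0000) → pose (0.8975, 4.6765, 0.8278)
step 2: θ'=2.8278 (R=-0.5000) → pose (1.1114, 3.8627, 2.8278)
step 3: θ'=1.5778 (R=1.0000) → pose (1.8027, 2.9185, 1.5778)
step 4: θ'=1.5778 (straight) → pose (1.7975, 3.6685, 1.5778)
step 5: θ'=1.7028 (R=3.0000) → pose (1.7714, 4.0423, 1.7028)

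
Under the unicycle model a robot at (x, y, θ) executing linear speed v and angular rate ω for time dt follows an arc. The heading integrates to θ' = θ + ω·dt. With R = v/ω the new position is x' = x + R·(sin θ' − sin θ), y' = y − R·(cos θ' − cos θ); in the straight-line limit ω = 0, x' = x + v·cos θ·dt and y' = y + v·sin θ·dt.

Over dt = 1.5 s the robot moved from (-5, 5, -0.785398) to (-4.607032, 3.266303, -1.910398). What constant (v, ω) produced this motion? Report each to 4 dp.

v = 1.2500, ω = -0.7500

Δθ = -1.910398 − -0.785398 = -1.125000
ω = Δθ/dt = -1.125000/1.5 = -0.7500
R = −Δy/(cos θ' − cos θ) = -1.6667
v = R·ω = -1.6667·-0.7500 = 1.2500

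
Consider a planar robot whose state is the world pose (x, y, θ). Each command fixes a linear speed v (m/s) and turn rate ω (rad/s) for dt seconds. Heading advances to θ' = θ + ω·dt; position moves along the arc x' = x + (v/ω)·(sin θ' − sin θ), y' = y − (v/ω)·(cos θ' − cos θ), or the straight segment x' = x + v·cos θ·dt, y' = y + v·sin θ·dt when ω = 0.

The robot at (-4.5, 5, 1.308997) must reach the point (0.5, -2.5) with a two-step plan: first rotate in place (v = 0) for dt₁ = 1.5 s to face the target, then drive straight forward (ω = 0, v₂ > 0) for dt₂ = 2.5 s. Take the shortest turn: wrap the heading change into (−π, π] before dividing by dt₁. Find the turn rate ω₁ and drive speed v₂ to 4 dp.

ω₁ = -1.5279, v₂ = 3.6056

heading to target = atan2(-2.5−5, 0.5−-4.5) = -0.9828
Δθ = wrap(-0.9828 − 1.3090) = -2.2918; ω₁ = Δθ/dt₁ = -1.5279
distance = √((0.5−-4.5)² + (-2.5−5)²) = 9.0139; v₂ = distance/dt₂ = 3.6056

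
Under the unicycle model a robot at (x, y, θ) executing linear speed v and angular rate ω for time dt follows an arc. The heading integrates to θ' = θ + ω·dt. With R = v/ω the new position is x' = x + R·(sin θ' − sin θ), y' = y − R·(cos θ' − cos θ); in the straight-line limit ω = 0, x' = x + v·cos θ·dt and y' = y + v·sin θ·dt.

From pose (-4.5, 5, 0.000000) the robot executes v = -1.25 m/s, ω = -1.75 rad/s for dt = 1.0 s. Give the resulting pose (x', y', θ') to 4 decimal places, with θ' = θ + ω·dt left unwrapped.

(-5.2028, 5.8416, -1.7500)

θ' = 0.0000 + -1.75·1.0 = -1.7500
R = v/ω = -1.25/-1.75 = 0.7143
x' = -4.5 + 0.7143·(sin -1.7500 − sin 0.0000) = -5.2028
y' = 5 − 0.7143·(cos -1.7500 − cos 0.0000) = 5.8416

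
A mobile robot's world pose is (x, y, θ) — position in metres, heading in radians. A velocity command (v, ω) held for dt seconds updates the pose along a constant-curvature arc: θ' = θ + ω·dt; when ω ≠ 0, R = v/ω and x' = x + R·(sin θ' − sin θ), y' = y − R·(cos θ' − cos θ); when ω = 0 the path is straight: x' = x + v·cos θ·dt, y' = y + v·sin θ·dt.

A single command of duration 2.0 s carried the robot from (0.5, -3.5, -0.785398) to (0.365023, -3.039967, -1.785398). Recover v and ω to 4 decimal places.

Δθ = -1.785398 − -0.785398 = -1.000000
ω = Δθ/dt = -1.000000/2.0 = -0.5000
R = −Δy/(cos θ' − cos θ) = 0.5000
v = R·ω = 0.5000·-0.5000 = -0.2500

v = -0.2500, ω = -0.5000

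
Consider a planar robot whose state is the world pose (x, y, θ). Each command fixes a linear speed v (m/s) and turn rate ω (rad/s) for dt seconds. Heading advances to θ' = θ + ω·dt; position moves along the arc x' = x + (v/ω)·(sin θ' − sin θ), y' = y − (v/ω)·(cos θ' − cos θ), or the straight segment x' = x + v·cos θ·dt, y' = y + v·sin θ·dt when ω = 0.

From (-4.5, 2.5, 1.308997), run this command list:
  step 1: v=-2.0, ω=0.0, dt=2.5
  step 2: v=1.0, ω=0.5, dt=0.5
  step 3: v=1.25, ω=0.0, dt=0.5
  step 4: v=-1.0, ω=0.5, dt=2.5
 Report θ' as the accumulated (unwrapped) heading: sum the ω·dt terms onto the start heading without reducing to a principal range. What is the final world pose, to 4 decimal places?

step 1: θ'=1.3090 (straight) → pose (-5.7941, -2.3296, 1.3090)
step 2: θ'=1.5590 (R=2.0000) → pose (-5.7261, -1.8356, 1.5590)
step 3: θ'=1.5590 (straight) → pose (-5.7187, -1.2106, 1.5590)
step 4: θ'=2.8090 (R=-2.0000) → pose (-4.3718, -3.1246, 2.8090)

(-4.3718, -3.1246, 2.8090)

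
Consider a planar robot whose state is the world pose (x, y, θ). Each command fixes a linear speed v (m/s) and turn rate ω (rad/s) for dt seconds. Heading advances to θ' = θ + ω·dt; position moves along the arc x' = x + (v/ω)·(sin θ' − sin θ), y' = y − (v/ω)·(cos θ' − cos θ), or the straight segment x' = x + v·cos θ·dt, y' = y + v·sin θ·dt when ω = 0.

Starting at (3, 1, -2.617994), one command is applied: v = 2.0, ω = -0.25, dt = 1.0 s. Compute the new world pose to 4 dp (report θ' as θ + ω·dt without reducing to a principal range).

θ' = -2.6180 + -0.25·1.0 = -2.8680
R = v/ω = 2.0/-0.25 = -8.0000
x' = 3 + -8.0000·(sin -2.8680 − sin -2.6180) = 1.1616
y' = 1 − -8.0000·(cos -2.8680 − cos -2.6180) = 0.2258

(1.1616, 0.2258, -2.8680)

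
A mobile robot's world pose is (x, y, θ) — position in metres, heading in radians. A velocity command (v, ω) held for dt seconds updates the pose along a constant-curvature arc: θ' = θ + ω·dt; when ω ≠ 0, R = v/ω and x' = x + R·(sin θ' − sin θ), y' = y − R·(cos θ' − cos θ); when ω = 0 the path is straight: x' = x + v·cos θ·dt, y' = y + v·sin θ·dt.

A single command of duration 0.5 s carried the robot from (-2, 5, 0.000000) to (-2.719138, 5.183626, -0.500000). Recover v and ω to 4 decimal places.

v = -1.5000, ω = -1.0000

Δθ = -0.500000 − 0.000000 = -0.500000
ω = Δθ/dt = -0.500000/0.5 = -1.0000
R = Δx/(sin θ' − sin θ) = 1.5000
v = R·ω = 1.5000·-1.0000 = -1.5000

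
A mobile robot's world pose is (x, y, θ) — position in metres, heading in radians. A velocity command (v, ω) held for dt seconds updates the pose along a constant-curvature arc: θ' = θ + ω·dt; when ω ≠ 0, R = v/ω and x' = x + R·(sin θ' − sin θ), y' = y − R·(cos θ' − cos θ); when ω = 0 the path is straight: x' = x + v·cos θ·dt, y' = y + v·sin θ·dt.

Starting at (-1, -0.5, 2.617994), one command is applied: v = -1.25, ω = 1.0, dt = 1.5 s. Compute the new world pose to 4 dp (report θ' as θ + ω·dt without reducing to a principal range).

(0.6606, -0.1175, 4.1180)

θ' = 2.6180 + 1.0·1.5 = 4.1180
R = v/ω = -1.25/1.0 = -1.2500
x' = -1 + -1.2500·(sin 4.1180 − sin 2.6180) = 0.6606
y' = -0.5 − -1.2500·(cos 4.1180 − cos 2.6180) = -0.1175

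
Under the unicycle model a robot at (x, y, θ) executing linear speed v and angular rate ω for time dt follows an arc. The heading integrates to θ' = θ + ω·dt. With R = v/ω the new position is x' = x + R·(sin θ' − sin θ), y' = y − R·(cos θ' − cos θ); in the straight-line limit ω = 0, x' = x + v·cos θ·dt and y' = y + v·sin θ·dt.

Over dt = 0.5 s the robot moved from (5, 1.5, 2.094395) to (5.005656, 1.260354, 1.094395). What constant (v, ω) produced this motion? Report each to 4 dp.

Δθ = 1.094395 − 2.094395 = -1.000000
ω = Δθ/dt = -1.000000/0.5 = -2.0000
R = −Δy/(cos θ' − cos θ) = 0.2500
v = R·ω = 0.2500·-2.0000 = -0.5000

v = -0.5000, ω = -2.0000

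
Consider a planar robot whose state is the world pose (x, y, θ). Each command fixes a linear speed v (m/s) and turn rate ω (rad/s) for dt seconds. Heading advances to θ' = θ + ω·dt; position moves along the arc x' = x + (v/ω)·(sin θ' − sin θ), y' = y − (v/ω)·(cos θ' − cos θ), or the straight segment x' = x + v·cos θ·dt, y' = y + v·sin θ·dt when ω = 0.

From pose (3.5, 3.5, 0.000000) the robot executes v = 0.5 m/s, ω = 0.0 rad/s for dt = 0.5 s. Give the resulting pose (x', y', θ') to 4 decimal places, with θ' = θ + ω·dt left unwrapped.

θ' = 0.0000 + 0.0·0.5 = 0.0000
ω = 0 → straight: x' = 3.5 + 0.5·cos(0.0000)·0.5 = 3.7500
y' = 3.5 + 0.5·sin(0.0000)·0.5 = 3.5000

(3.7500, 3.5000, 0.0000)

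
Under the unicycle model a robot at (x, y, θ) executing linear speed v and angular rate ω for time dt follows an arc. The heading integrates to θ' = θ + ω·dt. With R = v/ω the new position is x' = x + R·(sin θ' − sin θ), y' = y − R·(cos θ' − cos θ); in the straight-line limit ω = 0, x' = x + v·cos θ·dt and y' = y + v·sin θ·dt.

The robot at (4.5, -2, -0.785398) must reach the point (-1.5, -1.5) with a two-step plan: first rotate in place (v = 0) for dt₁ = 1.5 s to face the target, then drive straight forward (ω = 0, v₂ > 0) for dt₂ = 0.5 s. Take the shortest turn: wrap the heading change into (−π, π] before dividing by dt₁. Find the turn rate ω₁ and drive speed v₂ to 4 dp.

heading to target = atan2(-1.5−-2, -1.5−4.5) = 3.0585
Δθ = wrap(3.0585 − -0.7854) = -2.4393; ω₁ = Δθ/dt₁ = -1.6262
distance = √((-1.5−4.5)² + (-1.5−-2)²) = 6.0208; v₂ = distance/dt₂ = 12.0416

ω₁ = -1.6262, v₂ = 12.0416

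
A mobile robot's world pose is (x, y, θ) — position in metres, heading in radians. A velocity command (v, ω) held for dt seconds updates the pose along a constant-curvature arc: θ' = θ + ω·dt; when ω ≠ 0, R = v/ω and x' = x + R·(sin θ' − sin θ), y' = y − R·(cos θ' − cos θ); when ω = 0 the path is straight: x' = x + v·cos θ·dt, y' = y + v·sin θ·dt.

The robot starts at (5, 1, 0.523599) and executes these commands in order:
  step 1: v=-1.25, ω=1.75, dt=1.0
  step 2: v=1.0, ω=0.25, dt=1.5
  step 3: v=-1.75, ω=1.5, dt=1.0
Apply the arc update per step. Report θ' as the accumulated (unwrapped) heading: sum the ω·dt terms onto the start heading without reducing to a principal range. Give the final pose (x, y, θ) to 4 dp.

(5.1913, 1.2623, 4.1486)

step 1: θ'=2.2736 (R=-0.7143) → pose (4.8121, -0.0803, 2.2736)
step 2: θ'=2.6486 (R=4.0000) → pose (3.6530, 0.8580, 2.6486)
step 3: θ'=4.1486 (R=-1.1667) → pose (5.1913, 1.2623, 4.1486)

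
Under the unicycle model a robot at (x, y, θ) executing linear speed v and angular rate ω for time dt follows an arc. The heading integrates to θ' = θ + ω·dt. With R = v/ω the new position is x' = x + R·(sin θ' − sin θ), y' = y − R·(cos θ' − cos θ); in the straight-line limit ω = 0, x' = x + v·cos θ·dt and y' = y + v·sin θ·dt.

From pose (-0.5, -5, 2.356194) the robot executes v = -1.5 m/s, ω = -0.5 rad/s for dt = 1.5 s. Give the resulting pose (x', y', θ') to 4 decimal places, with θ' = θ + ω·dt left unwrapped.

(0.3768, -7.0151, 1.6062)

θ' = 2.3562 + -0.5·1.5 = 1.6062
R = v/ω = -1.5/-0.5 = 3.0000
x' = -0.5 + 3.0000·(sin 1.6062 − sin 2.3562) = 0.3768
y' = -5 − 3.0000·(cos 1.6062 − cos 2.3562) = -7.0151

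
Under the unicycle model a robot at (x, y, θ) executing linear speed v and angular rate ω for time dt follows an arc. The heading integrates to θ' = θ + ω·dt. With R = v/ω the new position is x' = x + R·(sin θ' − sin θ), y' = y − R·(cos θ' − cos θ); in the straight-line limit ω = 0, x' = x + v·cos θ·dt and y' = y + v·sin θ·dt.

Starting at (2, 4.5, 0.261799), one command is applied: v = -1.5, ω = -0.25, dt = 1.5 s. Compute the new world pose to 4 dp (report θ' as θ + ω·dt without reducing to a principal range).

(-0.2307, 4.3340, -0.1132)

θ' = 0.2618 + -0.25·1.5 = -0.1132
R = v/ω = -1.5/-0.25 = 6.0000
x' = 2 + 6.0000·(sin -0.1132 − sin 0.2618) = -0.2307
y' = 4.5 − 6.0000·(cos -0.1132 − cos 0.2618) = 4.3340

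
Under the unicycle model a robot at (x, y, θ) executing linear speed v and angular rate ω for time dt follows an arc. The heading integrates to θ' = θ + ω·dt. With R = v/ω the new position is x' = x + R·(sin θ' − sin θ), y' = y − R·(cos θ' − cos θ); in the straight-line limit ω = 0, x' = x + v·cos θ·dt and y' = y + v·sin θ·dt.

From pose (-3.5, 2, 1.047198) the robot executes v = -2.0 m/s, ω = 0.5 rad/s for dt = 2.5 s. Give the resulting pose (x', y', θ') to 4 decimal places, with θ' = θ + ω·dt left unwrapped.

(-3.0262, -2.6567, 2.2972)

θ' = 1.0472 + 0.5·2.5 = 2.2972
R = v/ω = -2.0/0.5 = -4.0000
x' = -3.5 + -4.0000·(sin 2.2972 − sin 1.0472) = -3.0262
y' = 2 − -4.0000·(cos 2.2972 − cos 1.0472) = -2.6567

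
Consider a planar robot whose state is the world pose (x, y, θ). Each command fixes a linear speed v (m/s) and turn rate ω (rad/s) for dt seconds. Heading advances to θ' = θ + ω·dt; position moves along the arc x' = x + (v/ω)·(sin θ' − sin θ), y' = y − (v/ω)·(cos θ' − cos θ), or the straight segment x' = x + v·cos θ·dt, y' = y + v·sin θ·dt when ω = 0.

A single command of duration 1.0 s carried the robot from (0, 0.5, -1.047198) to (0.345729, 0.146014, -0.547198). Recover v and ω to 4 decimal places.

Δθ = -0.547198 − -1.047198 = 0.500000
ω = Δθ/dt = 0.500000/1.0 = 0.5000
R = −Δy/(cos θ' − cos θ) = 1.0000
v = R·ω = 1.0000·0.5000 = 0.5000

v = 0.5000, ω = 0.5000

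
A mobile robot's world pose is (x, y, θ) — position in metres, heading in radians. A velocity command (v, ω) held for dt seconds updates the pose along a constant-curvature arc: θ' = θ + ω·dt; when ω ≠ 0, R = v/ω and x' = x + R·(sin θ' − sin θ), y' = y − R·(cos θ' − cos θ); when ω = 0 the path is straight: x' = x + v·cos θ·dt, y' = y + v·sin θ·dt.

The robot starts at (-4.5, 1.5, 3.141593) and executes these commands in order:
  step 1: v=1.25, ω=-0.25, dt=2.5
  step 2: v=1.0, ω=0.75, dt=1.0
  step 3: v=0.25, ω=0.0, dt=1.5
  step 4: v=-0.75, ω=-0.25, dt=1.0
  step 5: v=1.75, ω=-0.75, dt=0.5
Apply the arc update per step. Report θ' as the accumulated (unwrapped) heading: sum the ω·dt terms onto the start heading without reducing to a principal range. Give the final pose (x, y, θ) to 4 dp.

(-8.8236, 2.9075, 2.6416)

step 1: θ'=2.5166 (R=-5.0000) → pose (-7.4255, 2.4452, 2.5166)
step 2: θ'=3.2666 (R=1.3333) → pose (-8.3718, 2.6868, 3.2666)
step 3: θ'=3.2666 (straight) → pose (-8.7439, 2.6401, 3.2666)
step 4: θ'=3.0166 (R=3.0000) → pose (-7.9959, 2.6401, 3.0166)
step 5: θ'=2.6416 (R=-2.3333) → pose (-8.8236, 2.9075, 2.6416)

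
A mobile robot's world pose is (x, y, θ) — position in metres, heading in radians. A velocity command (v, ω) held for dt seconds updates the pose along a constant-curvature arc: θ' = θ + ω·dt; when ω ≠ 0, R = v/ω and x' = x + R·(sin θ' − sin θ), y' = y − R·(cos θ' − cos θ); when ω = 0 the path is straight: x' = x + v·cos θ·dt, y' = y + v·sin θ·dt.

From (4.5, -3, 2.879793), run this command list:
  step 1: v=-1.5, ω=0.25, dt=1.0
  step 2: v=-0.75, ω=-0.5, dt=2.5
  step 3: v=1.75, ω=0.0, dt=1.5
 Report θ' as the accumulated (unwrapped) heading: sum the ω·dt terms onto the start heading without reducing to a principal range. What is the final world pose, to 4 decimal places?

step 1: θ'=3.1298 (R=-6.0000) → pose (5.9821, -3.2040, 3.1298)
step 2: θ'=1.8798 (R=1.5000) → pose (7.3934, -4.2478, 1.8798)
step 3: θ'=1.8798 (straight) → pose (6.5951, -1.7471, 1.8798)

(6.5951, -1.7471, 1.8798)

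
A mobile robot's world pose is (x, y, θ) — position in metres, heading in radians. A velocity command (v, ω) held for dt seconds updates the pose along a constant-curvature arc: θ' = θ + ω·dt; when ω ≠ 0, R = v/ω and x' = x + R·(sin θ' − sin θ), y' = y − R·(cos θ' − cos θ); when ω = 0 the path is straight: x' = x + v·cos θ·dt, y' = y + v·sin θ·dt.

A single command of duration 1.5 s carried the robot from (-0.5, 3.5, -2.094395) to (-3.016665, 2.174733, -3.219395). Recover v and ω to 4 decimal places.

Δθ = -3.219395 − -2.094395 = -1.125000
ω = Δθ/dt = -1.125000/1.5 = -0.7500
R = Δx/(sin θ' − sin θ) = -2.6667
v = R·ω = -2.6667·-0.7500 = 2.0000

v = 2.0000, ω = -0.7500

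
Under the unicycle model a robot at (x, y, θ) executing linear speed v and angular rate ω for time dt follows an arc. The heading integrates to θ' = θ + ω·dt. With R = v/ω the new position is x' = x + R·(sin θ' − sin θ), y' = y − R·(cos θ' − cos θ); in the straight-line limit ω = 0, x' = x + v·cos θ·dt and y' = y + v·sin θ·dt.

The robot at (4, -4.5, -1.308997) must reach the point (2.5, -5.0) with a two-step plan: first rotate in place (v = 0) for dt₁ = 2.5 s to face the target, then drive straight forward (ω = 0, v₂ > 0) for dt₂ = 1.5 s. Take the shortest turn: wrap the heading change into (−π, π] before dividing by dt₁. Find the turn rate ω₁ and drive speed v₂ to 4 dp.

heading to target = atan2(-5−-4.5, 2.5−4) = -2.8198
Δθ = wrap(-2.8198 − -1.3090) = -1.5108; ω₁ = Δθ/dt₁ = -0.6043
distance = √((2.5−4)² + (-5−-4.5)²) = 1.5811; v₂ = distance/dt₂ = 1.0541

ω₁ = -0.6043, v₂ = 1.0541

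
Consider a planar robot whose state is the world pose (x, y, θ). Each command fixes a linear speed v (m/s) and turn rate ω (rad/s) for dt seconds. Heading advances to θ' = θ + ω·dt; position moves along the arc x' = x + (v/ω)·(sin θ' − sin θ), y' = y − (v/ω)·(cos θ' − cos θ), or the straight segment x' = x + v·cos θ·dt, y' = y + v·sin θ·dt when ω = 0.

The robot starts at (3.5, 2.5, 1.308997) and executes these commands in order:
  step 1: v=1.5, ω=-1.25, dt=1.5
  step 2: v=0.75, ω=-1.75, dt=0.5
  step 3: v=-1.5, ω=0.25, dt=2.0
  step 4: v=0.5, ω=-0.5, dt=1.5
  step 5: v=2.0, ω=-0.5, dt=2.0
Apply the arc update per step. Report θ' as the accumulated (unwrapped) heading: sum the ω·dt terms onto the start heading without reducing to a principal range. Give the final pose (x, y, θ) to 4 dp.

(2.3526, 1.8233, -2.6910)

step 1: θ'=-0.5660 (R=-1.2000) → pose (5.3026, 3.2023, -0.5660)
step 2: θ'=-1.4410 (R=-0.4286) → pose (5.4978, 2.8960, -1.4410)
step 3: θ'=-0.9410 (R=-6.0000) → pose (4.3971, 5.6533, -0.9410)
step 4: θ'=-1.6910 (R=-1.0000) → pose (4.5818, 4.9444, -1.6910)
step 5: θ'=-2.6910 (R=-4.0000) → pose (2.3526, 1.8233, -2.6910)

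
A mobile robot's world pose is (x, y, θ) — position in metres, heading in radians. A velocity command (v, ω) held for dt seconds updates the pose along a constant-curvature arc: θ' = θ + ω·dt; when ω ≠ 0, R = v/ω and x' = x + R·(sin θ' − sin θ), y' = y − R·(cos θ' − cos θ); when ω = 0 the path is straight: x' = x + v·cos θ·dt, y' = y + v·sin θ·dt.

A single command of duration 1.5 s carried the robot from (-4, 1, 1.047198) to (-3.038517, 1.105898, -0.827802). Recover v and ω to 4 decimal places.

Δθ = -0.827802 − 1.047198 = -1.875000
ω = Δθ/dt = -1.875000/1.5 = -1.2500
R = Δx/(sin θ' − sin θ) = -0.6000
v = R·ω = -0.6000·-1.2500 = 0.7500

v = 0.7500, ω = -1.2500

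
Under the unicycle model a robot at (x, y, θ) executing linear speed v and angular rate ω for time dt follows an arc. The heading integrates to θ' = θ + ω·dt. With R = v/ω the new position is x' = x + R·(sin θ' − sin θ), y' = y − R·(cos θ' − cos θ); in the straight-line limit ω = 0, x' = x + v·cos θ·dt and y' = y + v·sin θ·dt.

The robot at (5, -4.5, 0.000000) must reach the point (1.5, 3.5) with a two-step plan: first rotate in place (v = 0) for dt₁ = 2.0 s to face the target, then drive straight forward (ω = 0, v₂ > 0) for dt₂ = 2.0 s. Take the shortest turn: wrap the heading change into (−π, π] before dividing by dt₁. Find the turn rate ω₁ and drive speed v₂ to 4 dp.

ω₁ = 0.9916, v₂ = 4.3661

heading to target = atan2(3.5−-4.5, 1.5−5) = 1.9832
Δθ = wrap(1.9832 − 0.0000) = 1.9832; ω₁ = Δθ/dt₁ = 0.9916
distance = √((1.5−5)² + (3.5−-4.5)²) = 8.7321; v₂ = distance/dt₂ = 4.3661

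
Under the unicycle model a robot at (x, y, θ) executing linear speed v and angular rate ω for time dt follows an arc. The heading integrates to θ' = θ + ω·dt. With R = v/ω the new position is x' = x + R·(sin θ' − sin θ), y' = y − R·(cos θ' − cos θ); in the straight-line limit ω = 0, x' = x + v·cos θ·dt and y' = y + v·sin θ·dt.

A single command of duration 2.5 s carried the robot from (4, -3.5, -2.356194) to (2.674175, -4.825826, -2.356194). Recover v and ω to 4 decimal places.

v = 0.7500, ω = 0.0000

Δθ = -2.356194 − -2.356194 = 0.000000
ω = Δθ/dt = 0.000000/2.5 = 0.0000
ω = 0 → v = (Δx·cos θ + Δy·sin θ)/dt = 0.7500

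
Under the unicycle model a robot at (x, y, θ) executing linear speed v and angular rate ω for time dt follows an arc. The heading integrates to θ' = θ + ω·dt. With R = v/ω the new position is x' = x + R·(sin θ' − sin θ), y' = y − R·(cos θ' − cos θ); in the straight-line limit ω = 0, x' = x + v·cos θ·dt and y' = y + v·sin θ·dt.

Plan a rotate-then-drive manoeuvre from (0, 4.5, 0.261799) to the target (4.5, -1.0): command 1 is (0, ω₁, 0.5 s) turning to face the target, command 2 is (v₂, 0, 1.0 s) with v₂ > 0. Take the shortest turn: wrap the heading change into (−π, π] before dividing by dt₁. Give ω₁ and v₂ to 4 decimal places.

ω₁ = -2.2937, v₂ = 7.1063

heading to target = atan2(-1−4.5, 4.5−0) = -0.8851
Δθ = wrap(-0.8851 − 0.2618) = -1.1469; ω₁ = Δθ/dt₁ = -2.2937
distance = √((4.5−0)² + (-1−4.5)²) = 7.1063; v₂ = distance/dt₂ = 7.1063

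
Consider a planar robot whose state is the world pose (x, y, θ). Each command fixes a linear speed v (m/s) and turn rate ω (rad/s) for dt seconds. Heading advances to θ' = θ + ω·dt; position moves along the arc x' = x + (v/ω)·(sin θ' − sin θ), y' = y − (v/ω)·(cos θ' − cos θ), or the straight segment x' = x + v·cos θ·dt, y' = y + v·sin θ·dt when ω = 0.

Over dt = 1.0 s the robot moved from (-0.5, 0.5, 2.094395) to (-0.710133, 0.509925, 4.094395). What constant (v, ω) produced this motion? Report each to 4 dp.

Δθ = 4.094395 − 2.094395 = 2.000000
ω = Δθ/dt = 2.000000/1.0 = 2.0000
R = Δx/(sin θ' − sin θ) = 0.1250
v = R·ω = 0.1250·2.0000 = 0.2500

v = 0.2500, ω = 2.0000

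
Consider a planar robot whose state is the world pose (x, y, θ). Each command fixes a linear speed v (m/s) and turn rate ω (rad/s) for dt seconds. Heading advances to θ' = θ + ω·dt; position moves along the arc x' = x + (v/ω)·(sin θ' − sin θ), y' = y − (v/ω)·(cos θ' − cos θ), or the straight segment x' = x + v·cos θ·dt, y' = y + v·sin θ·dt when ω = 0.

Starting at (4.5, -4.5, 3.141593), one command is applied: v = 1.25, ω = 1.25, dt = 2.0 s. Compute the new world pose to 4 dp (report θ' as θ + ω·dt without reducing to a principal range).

(3.9015, -6.3011, 5.6416)

θ' = 3.1416 + 1.25·2.0 = 5.6416
R = v/ω = 1.25/1.25 = 1.0000
x' = 4.5 + 1.0000·(sin 5.6416 − sin 3.1416) = 3.9015
y' = -4.5 − 1.0000·(cos 5.6416 − cos 3.1416) = -6.3011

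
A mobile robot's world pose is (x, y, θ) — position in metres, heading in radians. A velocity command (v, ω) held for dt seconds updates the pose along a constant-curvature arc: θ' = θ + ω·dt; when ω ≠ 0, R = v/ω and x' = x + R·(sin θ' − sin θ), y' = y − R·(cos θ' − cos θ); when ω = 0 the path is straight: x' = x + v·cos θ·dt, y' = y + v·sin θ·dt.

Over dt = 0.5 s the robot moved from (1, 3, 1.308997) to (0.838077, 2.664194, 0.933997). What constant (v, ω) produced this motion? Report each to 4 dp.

v = -0.7500, ω = -0.7500

Δθ = 0.933997 − 1.308997 = -0.375000
ω = Δθ/dt = -0.375000/0.5 = -0.7500
R = −Δy/(cos θ' − cos θ) = 1.0000
v = R·ω = 1.0000·-0.7500 = -0.7500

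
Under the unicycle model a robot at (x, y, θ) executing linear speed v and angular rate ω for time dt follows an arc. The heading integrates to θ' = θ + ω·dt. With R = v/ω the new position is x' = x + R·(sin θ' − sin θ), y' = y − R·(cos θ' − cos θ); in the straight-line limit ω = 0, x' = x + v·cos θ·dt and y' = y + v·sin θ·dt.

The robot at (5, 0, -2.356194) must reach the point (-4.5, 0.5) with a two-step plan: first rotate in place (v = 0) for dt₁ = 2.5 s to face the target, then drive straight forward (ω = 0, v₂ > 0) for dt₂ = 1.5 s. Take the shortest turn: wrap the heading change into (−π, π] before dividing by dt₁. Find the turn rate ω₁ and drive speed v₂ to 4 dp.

heading to target = atan2(0.5−0, -4.5−5) = 3.0890
Δθ = wrap(3.0890 − -2.3562) = -0.8380; ω₁ = Δθ/dt₁ = -0.3352
distance = √((-4.5−5)² + (0.5−0)²) = 9.5131; v₂ = distance/dt₂ = 6.3421

ω₁ = -0.3352, v₂ = 6.3421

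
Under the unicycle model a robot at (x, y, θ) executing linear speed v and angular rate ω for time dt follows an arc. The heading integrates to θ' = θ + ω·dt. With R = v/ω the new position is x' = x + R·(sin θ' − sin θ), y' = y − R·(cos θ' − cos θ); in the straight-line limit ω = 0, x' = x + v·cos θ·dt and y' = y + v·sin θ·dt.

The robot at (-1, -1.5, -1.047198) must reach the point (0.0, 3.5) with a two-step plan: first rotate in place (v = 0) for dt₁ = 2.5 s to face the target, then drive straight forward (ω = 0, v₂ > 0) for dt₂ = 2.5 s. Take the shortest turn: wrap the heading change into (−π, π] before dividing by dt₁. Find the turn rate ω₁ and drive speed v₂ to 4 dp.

ω₁ = 0.9682, v₂ = 2.0396

heading to target = atan2(3.5−-1.5, 0−-1) = 1.3734
Δθ = wrap(1.3734 − -1.0472) = 2.4206; ω₁ = Δθ/dt₁ = 0.9682
distance = √((0−-1)² + (3.5−-1.5)²) = 5.0990; v₂ = distance/dt₂ = 2.0396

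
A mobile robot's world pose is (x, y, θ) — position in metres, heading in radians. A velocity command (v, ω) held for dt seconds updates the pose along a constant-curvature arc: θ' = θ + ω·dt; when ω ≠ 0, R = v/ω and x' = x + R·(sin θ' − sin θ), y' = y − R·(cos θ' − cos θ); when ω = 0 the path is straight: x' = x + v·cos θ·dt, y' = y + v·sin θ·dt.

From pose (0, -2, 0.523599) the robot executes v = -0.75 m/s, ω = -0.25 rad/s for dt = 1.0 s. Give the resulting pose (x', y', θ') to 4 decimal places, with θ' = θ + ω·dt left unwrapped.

(-0.6894, -2.2903, 0.2736)

θ' = 0.5236 + -0.25·1.0 = 0.2736
R = v/ω = -0.75/-0.25 = 3.0000
x' = 0 + 3.0000·(sin 0.2736 − sin 0.5236) = -0.6894
y' = -2 − 3.0000·(cos 0.2736 − cos 0.5236) = -2.2903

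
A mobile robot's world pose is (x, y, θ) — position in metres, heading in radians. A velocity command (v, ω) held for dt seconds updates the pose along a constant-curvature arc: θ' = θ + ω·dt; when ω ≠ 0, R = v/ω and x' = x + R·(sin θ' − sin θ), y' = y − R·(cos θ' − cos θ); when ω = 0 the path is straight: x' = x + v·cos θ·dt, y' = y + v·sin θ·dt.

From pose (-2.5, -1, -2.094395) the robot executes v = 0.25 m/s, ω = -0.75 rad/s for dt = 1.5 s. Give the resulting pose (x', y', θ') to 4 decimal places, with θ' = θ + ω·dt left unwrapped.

θ' = -2.0944 + -0.75·1.5 = -3.2194
R = v/ω = 0.25/-0.75 = -0.3333
x' = -2.5 + -0.3333·(sin -3.2194 − sin -2.0944) = -2.8146
y' = -1 − -0.3333·(cos -3.2194 − cos -2.0944) = -1.1657

(-2.8146, -1.1657, -3.2194)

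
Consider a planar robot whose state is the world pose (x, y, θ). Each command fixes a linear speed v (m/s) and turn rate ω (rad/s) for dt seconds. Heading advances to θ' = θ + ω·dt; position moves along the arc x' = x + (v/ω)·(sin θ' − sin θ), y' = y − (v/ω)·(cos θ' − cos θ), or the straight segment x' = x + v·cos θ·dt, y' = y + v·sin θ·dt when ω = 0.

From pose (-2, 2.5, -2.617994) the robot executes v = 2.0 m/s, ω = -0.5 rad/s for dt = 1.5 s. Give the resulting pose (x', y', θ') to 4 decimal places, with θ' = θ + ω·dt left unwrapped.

(-4.8979, 2.0662, -3.3680)

θ' = -2.6180 + -0.5·1.5 = -3.3680
R = v/ω = 2.0/-0.5 = -4.0000
x' = -2 + -4.0000·(sin -3.3680 − sin -2.6180) = -4.8979
y' = 2.5 − -4.0000·(cos -3.3680 − cos -2.6180) = 2.0662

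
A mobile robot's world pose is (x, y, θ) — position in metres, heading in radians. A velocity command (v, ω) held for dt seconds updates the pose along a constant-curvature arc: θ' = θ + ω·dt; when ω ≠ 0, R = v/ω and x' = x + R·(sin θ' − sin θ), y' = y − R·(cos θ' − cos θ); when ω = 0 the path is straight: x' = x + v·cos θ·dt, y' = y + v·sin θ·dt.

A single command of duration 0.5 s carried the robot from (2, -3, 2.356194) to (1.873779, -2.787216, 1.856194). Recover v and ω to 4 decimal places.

v = 0.5000, ω = -1.0000

Δθ = 1.856194 − 2.356194 = -0.500000
ω = Δθ/dt = -0.500000/0.5 = -1.0000
R = −Δy/(cos θ' − cos θ) = -0.5000
v = R·ω = -0.5000·-1.0000 = 0.5000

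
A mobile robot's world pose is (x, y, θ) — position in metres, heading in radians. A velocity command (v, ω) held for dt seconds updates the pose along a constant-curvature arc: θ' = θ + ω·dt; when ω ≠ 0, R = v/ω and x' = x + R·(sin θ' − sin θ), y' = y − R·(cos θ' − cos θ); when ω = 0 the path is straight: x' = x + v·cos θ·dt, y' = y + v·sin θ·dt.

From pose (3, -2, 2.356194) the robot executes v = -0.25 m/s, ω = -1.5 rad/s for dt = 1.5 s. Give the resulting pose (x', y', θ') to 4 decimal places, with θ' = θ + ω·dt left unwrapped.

(2.8998, -2.2836, 0.1062)

θ' = 2.3562 + -1.5·1.5 = 0.1062
R = v/ω = -0.25/-1.5 = 0.1667
x' = 3 + 0.1667·(sin 0.1062 − sin 2.3562) = 2.8998
y' = -2 − 0.1667·(cos 0.1062 − cos 2.3562) = -2.2836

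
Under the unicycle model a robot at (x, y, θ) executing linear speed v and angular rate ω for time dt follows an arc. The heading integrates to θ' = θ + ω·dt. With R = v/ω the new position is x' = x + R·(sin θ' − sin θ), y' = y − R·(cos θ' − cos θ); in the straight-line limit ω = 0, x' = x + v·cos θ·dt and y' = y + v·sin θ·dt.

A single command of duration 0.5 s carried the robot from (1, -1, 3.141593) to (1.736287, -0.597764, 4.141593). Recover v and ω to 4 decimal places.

Δθ = 4.141593 − 3.141593 = 1.000000
ω = Δθ/dt = 1.000000/0.5 = 2.0000
R = Δx/(sin θ' − sin θ) = -0.8750
v = R·ω = -0.8750·2.0000 = -1.7500

v = -1.7500, ω = 2.0000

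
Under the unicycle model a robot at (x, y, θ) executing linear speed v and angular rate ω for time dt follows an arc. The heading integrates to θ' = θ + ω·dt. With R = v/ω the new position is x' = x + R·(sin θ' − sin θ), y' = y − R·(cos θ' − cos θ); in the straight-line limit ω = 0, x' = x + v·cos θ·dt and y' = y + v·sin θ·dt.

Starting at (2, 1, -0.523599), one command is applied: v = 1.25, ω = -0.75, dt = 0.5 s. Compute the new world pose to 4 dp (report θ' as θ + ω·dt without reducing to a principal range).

θ' = -0.5236 + -0.75·0.5 = -0.8986
R = v/ω = 1.25/-0.75 = -1.6667
x' = 2 + -1.6667·(sin -0.8986 − sin -0.5236) = 2.4708
y' = 1 − -1.6667·(cos -0.8986 − cos -0.5236) = 0.5945

(2.4708, 0.5945, -0.8986)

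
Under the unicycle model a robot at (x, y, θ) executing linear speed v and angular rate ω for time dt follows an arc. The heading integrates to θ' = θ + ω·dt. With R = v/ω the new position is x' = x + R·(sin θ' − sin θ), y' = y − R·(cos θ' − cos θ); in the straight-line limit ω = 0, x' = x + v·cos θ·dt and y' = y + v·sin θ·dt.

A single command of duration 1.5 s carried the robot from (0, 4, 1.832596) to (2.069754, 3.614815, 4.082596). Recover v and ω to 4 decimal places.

v = -1.7500, ω = 1.5000

Δθ = 4.082596 − 1.832596 = 2.250000
ω = Δθ/dt = 2.250000/1.5 = 1.5000
R = Δx/(sin θ' − sin θ) = -1.1667
v = R·ω = -1.1667·1.5000 = -1.7500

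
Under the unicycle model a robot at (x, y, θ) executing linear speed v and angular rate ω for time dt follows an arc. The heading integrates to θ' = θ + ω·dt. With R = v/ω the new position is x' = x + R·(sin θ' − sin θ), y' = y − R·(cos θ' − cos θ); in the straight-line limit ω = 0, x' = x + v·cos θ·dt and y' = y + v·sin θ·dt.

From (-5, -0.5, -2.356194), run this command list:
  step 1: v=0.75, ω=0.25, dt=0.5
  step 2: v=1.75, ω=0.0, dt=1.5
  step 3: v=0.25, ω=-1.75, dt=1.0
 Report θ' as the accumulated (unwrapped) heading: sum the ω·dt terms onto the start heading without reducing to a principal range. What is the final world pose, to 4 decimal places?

step 1: θ'=-2.2312 (R=3.0000) → pose (-5.2479, -0.7810, -2.2312)
step 2: θ'=-2.2312 (straight) → pose (-6.8582, -2.8541, -2.2312)
step 3: θ'=-3.9812 (R=-0.1429) → pose (-7.0773, -2.8619, -3.9812)

(-7.0773, -2.8619, -3.9812)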